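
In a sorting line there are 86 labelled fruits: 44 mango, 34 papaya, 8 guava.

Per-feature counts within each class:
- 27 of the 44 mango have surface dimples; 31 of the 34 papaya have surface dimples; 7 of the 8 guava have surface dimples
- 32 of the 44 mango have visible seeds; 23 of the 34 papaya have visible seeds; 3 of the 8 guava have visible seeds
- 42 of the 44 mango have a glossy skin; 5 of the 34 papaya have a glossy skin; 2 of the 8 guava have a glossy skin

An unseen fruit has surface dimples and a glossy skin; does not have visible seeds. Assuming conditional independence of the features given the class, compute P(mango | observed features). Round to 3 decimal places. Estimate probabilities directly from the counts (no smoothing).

0.732

mango: (44/86) × (27/44) × (12/44) × (42/44) ≈ 0.0817317
papaya: (34/86) × (31/34) × (11/34) × (5/34) ≈ 0.0171502
guava: (8/86) × (7/8) × (5/8) × (2/8) ≈ 0.012718
P(mango | x) = 0.0817317 / 0.1115999 ≈ 0.732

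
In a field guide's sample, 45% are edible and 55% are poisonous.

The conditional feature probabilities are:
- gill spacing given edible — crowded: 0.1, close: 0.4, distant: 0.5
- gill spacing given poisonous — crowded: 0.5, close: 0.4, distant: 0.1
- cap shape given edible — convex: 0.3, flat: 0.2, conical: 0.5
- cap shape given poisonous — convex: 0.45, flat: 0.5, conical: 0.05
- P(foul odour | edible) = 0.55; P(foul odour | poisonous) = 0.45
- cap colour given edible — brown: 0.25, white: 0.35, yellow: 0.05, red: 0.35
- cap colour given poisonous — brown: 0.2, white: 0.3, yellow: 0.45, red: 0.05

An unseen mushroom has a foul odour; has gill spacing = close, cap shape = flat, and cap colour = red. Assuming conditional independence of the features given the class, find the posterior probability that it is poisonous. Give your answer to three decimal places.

0.263

edible: 0.45 × 0.4 × 0.2 × 0.55 × 0.35 = 0.00693
poisonous: 0.55 × 0.4 × 0.5 × 0.45 × 0.05 = 0.002475
P(poisonous | x) = 0.002475 / 0.009405 ≈ 0.263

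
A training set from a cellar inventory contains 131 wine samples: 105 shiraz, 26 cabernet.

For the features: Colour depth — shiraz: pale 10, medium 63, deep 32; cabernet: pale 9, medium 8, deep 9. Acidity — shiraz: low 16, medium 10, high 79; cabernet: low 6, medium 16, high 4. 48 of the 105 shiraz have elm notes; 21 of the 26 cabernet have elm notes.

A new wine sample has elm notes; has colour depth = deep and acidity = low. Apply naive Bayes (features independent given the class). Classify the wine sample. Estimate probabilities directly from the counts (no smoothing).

shiraz

shiraz: (105/131) × (32/105) × (16/105) × (48/105) ≈ 0.0170161
cabernet: (26/131) × (9/26) × (6/26) × (21/26) ≈ 0.0128055
Highest score → shiraz.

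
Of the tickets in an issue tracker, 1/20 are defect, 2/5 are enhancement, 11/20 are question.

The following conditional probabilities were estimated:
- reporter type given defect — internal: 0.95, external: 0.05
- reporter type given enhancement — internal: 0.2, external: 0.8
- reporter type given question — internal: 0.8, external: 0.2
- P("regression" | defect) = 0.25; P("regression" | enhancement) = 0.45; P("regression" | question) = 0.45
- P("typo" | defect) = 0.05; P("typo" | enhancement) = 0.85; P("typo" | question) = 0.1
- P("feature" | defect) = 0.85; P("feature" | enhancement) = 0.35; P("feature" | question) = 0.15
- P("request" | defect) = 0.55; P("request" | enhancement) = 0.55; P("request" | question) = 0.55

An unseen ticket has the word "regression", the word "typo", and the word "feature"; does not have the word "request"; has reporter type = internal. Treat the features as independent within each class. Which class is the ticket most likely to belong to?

defect: 0.05 × 0.95 × 0.25 × 0.05 × 0.85 × (1−0.55) = 0.000227109375
enhancement: 0.4 × 0.2 × 0.45 × 0.85 × 0.35 × (1−0.55) = 0.0048195
question: 0.55 × 0.8 × 0.45 × 0.1 × 0.15 × (1−0.55) = 0.0013365
Highest score → enhancement.

enhancement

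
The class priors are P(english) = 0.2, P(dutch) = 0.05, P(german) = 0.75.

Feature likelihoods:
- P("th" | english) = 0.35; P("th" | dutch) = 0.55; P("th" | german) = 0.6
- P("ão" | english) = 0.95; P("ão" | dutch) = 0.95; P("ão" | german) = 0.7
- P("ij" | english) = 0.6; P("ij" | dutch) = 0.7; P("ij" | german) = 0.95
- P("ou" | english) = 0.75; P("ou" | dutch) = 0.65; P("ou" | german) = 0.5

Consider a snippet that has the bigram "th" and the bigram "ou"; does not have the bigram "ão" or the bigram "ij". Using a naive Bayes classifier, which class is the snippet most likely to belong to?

english: 0.2 × 0.35 × (1−0.95) × (1−0.6) × 0.75 = 0.00105
dutch: 0.05 × 0.55 × (1−0.95) × (1−0.7) × 0.65 = 0.000268125
german: 0.75 × 0.6 × (1−0.7) × (1−0.95) × 0.5 = 0.003375
Highest score → german.

german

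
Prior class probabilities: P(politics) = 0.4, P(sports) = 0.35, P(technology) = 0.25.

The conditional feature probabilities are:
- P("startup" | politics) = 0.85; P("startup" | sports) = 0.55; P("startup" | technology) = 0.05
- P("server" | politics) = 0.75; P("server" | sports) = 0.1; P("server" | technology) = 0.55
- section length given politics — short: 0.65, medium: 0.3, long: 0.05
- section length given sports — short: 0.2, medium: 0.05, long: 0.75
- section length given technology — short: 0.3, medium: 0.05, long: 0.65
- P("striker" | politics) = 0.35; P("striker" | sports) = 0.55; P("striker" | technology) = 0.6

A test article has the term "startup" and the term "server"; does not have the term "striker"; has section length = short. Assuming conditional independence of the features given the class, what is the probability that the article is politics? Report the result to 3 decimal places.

politics: 0.4 × 0.85 × 0.75 × 0.65 × (1−0.35) = 0.1077375
sports: 0.35 × 0.55 × 0.1 × 0.2 × (1−0.55) = 0.0017325
technology: 0.25 × 0.05 × 0.55 × 0.3 × (1−0.6) = 0.000825
P(politics | x) = 0.1077375 / 0.110295 ≈ 0.977

0.977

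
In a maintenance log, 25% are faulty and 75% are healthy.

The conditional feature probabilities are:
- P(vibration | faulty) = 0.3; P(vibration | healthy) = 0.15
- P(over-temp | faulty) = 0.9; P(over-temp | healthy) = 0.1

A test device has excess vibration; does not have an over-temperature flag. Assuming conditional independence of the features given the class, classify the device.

healthy

faulty: 0.25 × 0.3 × (1−0.9) = 0.0075
healthy: 0.75 × 0.15 × (1−0.1) = 0.10125
Highest score → healthy.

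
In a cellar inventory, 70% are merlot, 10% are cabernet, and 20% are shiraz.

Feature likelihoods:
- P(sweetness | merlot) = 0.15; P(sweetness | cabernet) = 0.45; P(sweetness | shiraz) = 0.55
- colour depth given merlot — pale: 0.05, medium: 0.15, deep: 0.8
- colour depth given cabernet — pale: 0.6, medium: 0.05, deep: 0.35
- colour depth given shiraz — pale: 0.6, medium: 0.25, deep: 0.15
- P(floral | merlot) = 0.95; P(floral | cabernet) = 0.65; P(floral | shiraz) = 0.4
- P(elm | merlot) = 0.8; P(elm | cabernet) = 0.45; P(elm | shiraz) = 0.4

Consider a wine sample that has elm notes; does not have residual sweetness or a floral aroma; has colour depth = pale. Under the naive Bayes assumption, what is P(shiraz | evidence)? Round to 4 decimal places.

0.6699

merlot: 0.7 × (1−0.15) × 0.05 × (1−0.95) × 0.8 = 0.00119
cabernet: 0.1 × (1−0.45) × 0.6 × (1−0.65) × 0.45 = 0.0051975
shiraz: 0.2 × (1−0.55) × 0.6 × (1−0.4) × 0.4 = 0.01296
P(shiraz | x) = 0.01296 / 0.0193475 ≈ 0.6699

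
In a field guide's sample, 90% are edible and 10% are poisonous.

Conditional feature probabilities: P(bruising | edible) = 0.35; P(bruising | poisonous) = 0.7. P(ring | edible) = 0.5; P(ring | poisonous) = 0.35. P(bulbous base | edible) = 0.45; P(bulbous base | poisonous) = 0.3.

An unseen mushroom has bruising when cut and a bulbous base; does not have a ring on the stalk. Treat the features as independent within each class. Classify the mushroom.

edible

edible: 0.9 × 0.35 × (1−0.5) × 0.45 = 0.070875
poisonous: 0.1 × 0.7 × (1−0.35) × 0.3 = 0.01365
Highest score → edible.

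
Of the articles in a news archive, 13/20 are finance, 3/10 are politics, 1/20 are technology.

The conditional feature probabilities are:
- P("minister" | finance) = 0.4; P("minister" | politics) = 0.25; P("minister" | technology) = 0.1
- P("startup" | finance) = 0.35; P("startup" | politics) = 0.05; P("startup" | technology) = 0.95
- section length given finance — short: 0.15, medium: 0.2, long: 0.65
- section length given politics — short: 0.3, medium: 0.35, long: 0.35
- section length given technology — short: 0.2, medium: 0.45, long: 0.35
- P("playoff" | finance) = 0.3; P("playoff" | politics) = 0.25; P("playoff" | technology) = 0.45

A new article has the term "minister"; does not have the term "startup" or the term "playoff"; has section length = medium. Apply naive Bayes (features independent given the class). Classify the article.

finance

finance: 0.65 × 0.4 × (1−0.35) × 0.2 × (1−0.3) = 0.02366
politics: 0.3 × 0.25 × (1−0.05) × 0.35 × (1−0.25) = 0.018703125
technology: 0.05 × 0.1 × (1−0.95) × 0.45 × (1−0.45) = 0.000061875
Highest score → finance.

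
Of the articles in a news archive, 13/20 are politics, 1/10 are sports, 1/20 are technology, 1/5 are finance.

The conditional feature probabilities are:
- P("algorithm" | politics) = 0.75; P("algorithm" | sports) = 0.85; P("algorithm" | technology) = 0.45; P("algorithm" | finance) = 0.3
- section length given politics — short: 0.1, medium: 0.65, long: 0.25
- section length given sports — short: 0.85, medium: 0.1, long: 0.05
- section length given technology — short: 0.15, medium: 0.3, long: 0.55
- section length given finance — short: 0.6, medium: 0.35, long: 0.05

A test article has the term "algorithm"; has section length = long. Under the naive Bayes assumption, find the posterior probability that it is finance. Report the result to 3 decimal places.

0.021

politics: 0.65 × 0.75 × 0.25 = 0.121875
sports: 0.1 × 0.85 × 0.05 = 0.00425
technology: 0.05 × 0.45 × 0.55 = 0.012375
finance: 0.2 × 0.3 × 0.05 = 0.003
P(finance | x) = 0.003 / 0.1415 ≈ 0.021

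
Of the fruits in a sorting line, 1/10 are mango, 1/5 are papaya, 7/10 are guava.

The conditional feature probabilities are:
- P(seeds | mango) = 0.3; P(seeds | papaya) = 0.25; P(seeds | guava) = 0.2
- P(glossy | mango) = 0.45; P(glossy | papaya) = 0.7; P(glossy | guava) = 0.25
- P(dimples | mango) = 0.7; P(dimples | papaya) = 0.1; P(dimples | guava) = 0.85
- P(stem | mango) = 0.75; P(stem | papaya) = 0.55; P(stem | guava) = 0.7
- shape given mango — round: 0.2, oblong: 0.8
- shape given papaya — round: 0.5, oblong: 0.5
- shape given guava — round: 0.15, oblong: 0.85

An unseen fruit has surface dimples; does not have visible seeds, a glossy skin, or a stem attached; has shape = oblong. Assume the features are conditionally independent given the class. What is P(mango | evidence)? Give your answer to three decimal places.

mango: 0.1 × (1−0.3) × (1−0.45) × 0.7 × (1−0.75) × 0.8 = 0.00539
papaya: 0.2 × (1−0.25) × (1−0.7) × 0.1 × (1−0.55) × 0.5 = 0.0010125
guava: 0.7 × (1−0.2) × (1−0.25) × 0.85 × (1−0.7) × 0.85 = 0.091035
P(mango | x) = 0.00539 / 0.0974375 ≈ 0.055

0.055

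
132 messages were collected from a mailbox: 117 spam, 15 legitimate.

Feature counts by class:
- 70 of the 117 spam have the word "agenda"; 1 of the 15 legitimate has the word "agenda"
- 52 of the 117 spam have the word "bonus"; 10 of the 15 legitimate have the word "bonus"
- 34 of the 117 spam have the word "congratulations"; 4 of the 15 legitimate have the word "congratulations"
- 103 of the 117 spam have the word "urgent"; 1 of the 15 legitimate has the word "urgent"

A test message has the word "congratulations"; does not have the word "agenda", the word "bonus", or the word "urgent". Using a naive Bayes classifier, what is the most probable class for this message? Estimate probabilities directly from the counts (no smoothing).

legitimate

spam: (117/132) × (47/117) × (65/117) × (34/117) × (14/117) ≈ 0.00687839
legitimate: (15/132) × (14/15) × (5/15) × (4/15) × (14/15) ≈ 0.0087991
Highest score → legitimate.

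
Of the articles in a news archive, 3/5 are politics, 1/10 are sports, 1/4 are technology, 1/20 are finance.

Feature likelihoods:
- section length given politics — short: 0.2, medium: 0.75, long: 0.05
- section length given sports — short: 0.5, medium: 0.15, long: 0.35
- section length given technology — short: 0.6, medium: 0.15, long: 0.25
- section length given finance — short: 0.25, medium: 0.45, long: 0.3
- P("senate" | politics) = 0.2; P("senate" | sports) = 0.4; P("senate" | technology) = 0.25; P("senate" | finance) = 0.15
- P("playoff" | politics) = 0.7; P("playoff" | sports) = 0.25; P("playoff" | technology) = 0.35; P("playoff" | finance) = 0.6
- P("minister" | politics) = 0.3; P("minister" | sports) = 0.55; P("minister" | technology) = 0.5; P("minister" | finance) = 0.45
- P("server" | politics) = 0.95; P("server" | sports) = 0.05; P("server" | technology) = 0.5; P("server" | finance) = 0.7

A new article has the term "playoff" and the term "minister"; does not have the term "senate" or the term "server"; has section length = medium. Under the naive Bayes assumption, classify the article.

politics

politics: 0.6 × 0.75 × (1−0.2) × 0.7 × 0.3 × (1−0.95) = 0.00378
sports: 0.1 × 0.15 × (1−0.4) × 0.25 × 0.55 × (1−0.05) = 0.001175625
technology: 0.25 × 0.15 × (1−0.25) × 0.35 × 0.5 × (1−0.5) = 0.0024609375
finance: 0.05 × 0.45 × (1−0.15) × 0.6 × 0.45 × (1−0.7) = 0.001549125
Highest score → politics.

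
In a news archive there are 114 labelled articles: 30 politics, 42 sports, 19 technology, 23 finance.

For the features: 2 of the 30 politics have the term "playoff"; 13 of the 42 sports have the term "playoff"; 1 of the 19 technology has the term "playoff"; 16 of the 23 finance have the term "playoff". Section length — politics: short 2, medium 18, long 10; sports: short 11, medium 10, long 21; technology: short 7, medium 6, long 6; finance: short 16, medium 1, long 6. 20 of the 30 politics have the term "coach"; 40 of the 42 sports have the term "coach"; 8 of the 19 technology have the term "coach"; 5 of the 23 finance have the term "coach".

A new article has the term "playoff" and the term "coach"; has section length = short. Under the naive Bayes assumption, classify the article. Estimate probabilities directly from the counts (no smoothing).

sports

politics: (30/114) × (2/30) × (2/30) × (20/30) ≈ 0.000779727
sports: (42/114) × (13/42) × (11/42) × (40/42) ≈ 0.0284441
technology: (19/114) × (1/19) × (7/19) × (8/19) ≈ 0.00136074
finance: (23/114) × (16/23) × (16/23) × (5/23) ≈ 0.0212251
Highest score → sports.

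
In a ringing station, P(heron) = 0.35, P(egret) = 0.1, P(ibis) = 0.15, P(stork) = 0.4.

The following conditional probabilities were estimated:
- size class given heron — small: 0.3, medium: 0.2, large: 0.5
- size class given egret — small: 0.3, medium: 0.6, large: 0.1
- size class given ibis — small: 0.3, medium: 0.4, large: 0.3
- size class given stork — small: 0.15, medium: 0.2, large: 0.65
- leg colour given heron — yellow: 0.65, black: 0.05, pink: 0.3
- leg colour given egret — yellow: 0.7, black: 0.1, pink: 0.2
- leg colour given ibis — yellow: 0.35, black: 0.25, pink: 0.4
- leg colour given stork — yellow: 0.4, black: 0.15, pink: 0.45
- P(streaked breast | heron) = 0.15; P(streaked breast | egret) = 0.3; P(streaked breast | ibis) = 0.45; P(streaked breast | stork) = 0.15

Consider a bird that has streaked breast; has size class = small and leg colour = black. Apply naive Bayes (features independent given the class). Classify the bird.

ibis

heron: 0.35 × 0.3 × 0.05 × 0.15 = 0.0007875
egret: 0.1 × 0.3 × 0.1 × 0.3 = 0.0009
ibis: 0.15 × 0.3 × 0.25 × 0.45 = 0.0050625
stork: 0.4 × 0.15 × 0.15 × 0.15 = 0.00135
Highest score → ibis.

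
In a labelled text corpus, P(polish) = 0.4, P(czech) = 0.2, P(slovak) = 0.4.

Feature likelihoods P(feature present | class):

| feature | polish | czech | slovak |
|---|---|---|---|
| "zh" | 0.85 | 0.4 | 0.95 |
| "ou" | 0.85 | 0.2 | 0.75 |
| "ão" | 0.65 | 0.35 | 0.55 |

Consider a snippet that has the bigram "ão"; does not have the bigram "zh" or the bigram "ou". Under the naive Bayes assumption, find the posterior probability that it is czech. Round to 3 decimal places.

polish: 0.4 × (1−0.85) × (1−0.85) × 0.65 = 0.00585
czech: 0.2 × (1−0.4) × (1−0.2) × 0.35 = 0.0336
slovak: 0.4 × (1−0.95) × (1−0.75) × 0.55 = 0.00275
P(czech | x) = 0.0336 / 0.0422 ≈ 0.796

0.796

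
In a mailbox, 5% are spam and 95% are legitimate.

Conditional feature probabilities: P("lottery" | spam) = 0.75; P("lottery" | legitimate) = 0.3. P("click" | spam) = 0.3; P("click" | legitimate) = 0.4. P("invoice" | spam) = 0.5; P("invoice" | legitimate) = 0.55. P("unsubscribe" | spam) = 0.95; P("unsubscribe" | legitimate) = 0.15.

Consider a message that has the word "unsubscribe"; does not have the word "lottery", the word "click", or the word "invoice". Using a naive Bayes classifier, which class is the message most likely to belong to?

legitimate

spam: 0.05 × (1−0.75) × (1−0.3) × (1−0.5) × 0.95 = 0.00415625
legitimate: 0.95 × (1−0.3) × (1−0.4) × (1−0.55) × 0.15 = 0.0269325
Highest score → legitimate.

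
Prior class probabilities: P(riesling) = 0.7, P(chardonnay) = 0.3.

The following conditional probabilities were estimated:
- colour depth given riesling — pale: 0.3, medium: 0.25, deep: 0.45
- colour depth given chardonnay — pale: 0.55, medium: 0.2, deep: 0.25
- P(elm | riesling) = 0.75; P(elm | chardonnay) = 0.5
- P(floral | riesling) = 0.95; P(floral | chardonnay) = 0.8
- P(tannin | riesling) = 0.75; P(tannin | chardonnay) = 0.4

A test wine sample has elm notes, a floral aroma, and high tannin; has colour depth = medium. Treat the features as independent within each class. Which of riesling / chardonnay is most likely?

riesling

riesling: 0.7 × 0.25 × 0.75 × 0.95 × 0.75 = 0.093515625
chardonnay: 0.3 × 0.2 × 0.5 × 0.8 × 0.4 = 0.0096
Highest score → riesling.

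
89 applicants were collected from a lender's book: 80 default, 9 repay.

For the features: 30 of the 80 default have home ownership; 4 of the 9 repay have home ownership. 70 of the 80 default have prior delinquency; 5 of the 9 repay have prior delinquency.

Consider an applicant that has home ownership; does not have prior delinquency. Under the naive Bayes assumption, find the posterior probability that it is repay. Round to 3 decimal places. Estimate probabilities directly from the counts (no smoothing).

0.322

default: (80/89) × (30/80) × (10/80) ≈ 0.0421348
repay: (9/89) × (4/9) × (4/9) ≈ 0.019975
P(repay | x) = 0.019975 / 0.0621098 ≈ 0.322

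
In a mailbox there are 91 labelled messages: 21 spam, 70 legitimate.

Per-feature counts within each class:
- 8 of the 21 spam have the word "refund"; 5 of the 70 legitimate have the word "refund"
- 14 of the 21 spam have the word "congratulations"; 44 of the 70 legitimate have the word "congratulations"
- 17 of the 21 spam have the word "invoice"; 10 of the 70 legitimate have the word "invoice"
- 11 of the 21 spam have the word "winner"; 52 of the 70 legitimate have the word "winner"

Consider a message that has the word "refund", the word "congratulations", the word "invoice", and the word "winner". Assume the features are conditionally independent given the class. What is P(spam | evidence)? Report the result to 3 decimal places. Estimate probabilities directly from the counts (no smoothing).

spam: (21/91) × (8/21) × (14/21) × (17/21) × (11/21) ≈ 0.0248519
legitimate: (70/91) × (5/70) × (44/70) × (10/70) × (52/70) ≈ 0.00366514
P(spam | x) = 0.0248519 / 0.02851704 ≈ 0.871

0.871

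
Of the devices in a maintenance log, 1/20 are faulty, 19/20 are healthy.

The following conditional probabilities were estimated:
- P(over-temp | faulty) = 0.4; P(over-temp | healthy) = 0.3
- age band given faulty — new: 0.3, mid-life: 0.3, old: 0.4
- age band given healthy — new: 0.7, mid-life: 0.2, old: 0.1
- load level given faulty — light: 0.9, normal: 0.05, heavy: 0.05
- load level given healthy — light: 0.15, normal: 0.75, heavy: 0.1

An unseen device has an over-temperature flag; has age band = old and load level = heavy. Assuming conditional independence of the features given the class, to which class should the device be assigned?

faulty: 0.05 × 0.4 × 0.4 × 0.05 = 0.0004
healthy: 0.95 × 0.3 × 0.1 × 0.1 = 0.00285
Highest score → healthy.

healthy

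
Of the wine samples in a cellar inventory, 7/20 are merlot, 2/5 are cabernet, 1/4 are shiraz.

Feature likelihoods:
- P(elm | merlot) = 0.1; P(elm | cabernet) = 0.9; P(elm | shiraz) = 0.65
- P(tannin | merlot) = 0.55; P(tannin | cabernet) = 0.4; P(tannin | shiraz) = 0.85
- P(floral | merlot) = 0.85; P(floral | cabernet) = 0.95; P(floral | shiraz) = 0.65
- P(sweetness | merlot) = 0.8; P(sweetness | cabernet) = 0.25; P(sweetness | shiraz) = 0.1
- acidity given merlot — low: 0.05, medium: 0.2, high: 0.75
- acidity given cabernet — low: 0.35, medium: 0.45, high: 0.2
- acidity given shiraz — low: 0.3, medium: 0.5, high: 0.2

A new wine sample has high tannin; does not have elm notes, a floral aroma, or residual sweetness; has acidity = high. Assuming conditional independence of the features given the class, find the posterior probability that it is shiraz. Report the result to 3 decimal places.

merlot: 0.35 × (1−0.1) × 0.55 × (1−0.85) × (1−0.8) × 0.75 = 0.003898125
cabernet: 0.4 × (1−0.9) × 0.4 × (1−0.95) × (1−0.25) × 0.2 = 0.00012
shiraz: 0.25 × (1−0.65) × 0.85 × (1−0.65) × (1−0.1) × 0.2 = 0.004685625
P(shiraz | x) = 0.004685625 / 0.00870375 ≈ 0.538

0.538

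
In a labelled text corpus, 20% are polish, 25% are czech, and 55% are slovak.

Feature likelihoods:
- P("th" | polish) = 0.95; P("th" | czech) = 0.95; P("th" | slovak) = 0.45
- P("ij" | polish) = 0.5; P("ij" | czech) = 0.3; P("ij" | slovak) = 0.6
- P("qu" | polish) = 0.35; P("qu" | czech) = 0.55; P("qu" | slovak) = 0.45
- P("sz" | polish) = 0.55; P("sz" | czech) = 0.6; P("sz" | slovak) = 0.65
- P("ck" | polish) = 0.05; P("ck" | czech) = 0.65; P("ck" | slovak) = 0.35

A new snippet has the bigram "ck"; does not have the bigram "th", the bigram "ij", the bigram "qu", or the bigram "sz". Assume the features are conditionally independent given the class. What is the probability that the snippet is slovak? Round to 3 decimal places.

0.881

polish: 0.2 × (1−0.95) × (1−0.5) × (1−0.35) × (1−0.55) × 0.05 = 0.000073125
czech: 0.25 × (1−0.95) × (1−0.3) × (1−0.55) × (1−0.6) × 0.65 = 0.00102375
slovak: 0.55 × (1−0.45) × (1−0.6) × (1−0.45) × (1−0.65) × 0.35 = 0.008152375
P(slovak | x) = 0.008152375 / 0.00924925 ≈ 0.881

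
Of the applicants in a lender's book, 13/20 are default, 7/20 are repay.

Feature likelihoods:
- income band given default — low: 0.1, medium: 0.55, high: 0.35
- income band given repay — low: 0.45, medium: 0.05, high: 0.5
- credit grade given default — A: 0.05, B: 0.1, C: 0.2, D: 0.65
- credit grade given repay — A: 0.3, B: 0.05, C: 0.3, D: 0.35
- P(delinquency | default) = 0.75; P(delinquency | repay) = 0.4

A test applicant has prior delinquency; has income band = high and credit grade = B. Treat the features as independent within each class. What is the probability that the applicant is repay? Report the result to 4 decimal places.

0.1702

default: 0.65 × 0.35 × 0.1 × 0.75 = 0.0170625
repay: 0.35 × 0.5 × 0.05 × 0.4 = 0.0035
P(repay | x) = 0.0035 / 0.0205625 ≈ 0.1702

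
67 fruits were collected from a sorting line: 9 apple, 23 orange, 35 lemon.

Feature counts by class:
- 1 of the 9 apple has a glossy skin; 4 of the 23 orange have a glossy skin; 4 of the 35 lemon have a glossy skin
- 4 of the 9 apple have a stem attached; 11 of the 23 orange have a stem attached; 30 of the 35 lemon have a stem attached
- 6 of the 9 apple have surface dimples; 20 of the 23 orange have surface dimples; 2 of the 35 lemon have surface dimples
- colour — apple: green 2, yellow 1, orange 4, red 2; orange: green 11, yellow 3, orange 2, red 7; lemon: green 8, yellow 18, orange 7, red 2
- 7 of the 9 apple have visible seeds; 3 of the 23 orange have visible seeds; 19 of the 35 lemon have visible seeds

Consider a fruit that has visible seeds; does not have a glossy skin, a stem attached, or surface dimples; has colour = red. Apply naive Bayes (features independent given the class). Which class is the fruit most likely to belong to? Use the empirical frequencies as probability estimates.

apple

apple: (9/67) × (8/9) × (5/9) × (3/9) × (2/9) × (7/9) ≈ 0.00382177
orange: (23/67) × (19/23) × (12/23) × (3/23) × (7/23) × (3/23) ≈ 0.000766107
lemon: (35/67) × (31/35) × (5/35) × (33/35) × (2/35) × (19/35) ≈ 0.00193322
Highest score → apple.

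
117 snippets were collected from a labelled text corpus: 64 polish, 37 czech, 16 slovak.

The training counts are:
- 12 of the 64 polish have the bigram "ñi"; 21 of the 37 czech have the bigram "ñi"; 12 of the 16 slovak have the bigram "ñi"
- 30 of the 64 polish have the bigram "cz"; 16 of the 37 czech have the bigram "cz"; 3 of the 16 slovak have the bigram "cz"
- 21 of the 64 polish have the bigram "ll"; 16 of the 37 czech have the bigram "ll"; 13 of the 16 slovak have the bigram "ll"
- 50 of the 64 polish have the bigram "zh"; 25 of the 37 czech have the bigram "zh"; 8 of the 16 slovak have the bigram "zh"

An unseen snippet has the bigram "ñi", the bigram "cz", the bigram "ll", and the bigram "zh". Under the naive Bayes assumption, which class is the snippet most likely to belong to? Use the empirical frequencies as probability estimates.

polish: (64/117) × (12/64) × (30/64) × (21/64) × (50/64) ≈ 0.0123244
czech: (37/117) × (21/37) × (16/37) × (16/37) × (25/37) ≈ 0.0226782
slovak: (16/117) × (12/16) × (3/16) × (13/16) × (8/16) = 0.0078125
Highest score → czech.

czech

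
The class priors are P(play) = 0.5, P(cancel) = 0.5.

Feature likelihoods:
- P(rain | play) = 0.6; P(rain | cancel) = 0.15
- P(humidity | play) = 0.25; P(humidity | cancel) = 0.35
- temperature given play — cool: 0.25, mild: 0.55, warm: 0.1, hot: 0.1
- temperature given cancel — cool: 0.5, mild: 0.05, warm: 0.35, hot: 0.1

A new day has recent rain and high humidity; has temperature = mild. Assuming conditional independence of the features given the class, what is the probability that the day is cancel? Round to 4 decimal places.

play: 0.5 × 0.6 × 0.25 × 0.55 = 0.04125
cancel: 0.5 × 0.15 × 0.35 × 0.05 = 0.0013125
P(cancel | x) = 0.0013125 / 0.0425625 ≈ 0.0308

0.0308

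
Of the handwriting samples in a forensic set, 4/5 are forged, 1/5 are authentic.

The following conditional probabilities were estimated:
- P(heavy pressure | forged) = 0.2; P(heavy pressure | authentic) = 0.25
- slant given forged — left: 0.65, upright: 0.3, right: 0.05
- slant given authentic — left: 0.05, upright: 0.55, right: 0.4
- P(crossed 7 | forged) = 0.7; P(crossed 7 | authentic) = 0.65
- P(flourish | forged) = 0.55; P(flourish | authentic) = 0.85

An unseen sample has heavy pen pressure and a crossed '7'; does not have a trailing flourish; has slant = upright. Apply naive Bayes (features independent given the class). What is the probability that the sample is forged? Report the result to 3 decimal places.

0.849

forged: 0.8 × 0.2 × 0.3 × 0.7 × (1−0.55) = 0.01512
authentic: 0.2 × 0.25 × 0.55 × 0.65 × (1−0.85) = 0.00268125
P(forged | x) = 0.01512 / 0.01780125 ≈ 0.849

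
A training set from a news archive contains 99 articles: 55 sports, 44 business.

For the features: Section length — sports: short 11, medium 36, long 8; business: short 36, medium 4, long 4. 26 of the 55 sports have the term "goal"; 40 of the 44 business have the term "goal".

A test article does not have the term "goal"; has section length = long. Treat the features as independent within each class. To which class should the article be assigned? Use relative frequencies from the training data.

sports: (55/99) × (8/55) × (29/55) ≈ 0.0426079
business: (44/99) × (4/44) × (4/44) ≈ 0.00367309
Highest score → sports.

sports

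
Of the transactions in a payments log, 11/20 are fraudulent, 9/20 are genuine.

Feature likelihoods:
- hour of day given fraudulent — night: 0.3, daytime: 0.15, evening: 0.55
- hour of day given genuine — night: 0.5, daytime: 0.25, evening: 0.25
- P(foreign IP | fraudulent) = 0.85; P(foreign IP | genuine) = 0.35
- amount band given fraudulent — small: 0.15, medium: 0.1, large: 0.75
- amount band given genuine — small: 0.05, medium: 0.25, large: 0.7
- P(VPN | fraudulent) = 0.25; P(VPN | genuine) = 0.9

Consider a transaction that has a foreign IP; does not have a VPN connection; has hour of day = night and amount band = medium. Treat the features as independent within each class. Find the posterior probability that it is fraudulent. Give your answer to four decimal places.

fraudulent: 0.55 × 0.3 × 0.85 × 0.1 × (1−0.25) = 0.01051875
genuine: 0.45 × 0.5 × 0.35 × 0.25 × (1−0.9) = 0.00196875
P(fraudulent | x) = 0.01051875 / 0.0124875 ≈ 0.8423

0.8423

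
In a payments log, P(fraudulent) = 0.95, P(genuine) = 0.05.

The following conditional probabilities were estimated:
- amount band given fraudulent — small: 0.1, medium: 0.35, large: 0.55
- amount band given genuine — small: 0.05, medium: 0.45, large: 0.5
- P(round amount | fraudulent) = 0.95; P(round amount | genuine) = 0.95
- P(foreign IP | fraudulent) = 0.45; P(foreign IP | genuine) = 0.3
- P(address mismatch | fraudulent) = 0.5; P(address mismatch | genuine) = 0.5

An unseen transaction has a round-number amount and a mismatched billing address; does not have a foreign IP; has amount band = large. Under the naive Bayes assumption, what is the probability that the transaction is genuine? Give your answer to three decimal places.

fraudulent: 0.95 × 0.55 × 0.95 × (1−0.45) × 0.5 = 0.136503125
genuine: 0.05 × 0.5 × 0.95 × (1−0.3) × 0.5 = 0.0083125
P(genuine | x) = 0.0083125 / 0.144815625 ≈ 0.057

0.057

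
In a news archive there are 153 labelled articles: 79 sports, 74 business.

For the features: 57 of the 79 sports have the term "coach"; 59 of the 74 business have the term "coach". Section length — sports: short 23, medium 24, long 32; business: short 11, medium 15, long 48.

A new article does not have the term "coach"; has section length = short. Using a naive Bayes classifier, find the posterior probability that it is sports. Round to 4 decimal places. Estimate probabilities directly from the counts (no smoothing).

0.7418

sports: (79/153) × (22/79) × (23/79) ≈ 0.0418632
business: (74/153) × (15/74) × (11/74) ≈ 0.0145734
P(sports | x) = 0.0418632 / 0.0564366 ≈ 0.7418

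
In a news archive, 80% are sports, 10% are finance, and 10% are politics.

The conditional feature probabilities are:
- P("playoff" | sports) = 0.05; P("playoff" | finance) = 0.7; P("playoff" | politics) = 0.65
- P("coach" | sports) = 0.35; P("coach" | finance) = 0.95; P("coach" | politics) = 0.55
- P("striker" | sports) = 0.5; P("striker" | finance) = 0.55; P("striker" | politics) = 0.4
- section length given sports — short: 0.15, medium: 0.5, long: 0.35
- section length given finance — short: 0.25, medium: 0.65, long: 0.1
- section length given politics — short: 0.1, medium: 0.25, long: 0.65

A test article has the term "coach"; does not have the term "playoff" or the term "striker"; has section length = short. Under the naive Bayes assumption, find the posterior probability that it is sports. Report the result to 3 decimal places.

sports: 0.8 × (1−0.05) × 0.35 × (1−0.5) × 0.15 = 0.01995
finance: 0.1 × (1−0.7) × 0.95 × (1−0.55) × 0.25 = 0.00320625
politics: 0.1 × (1−0.65) × 0.55 × (1−0.4) × 0.1 = 0.001155
P(sports | x) = 0.01995 / 0.02431125 ≈ 0.821

0.821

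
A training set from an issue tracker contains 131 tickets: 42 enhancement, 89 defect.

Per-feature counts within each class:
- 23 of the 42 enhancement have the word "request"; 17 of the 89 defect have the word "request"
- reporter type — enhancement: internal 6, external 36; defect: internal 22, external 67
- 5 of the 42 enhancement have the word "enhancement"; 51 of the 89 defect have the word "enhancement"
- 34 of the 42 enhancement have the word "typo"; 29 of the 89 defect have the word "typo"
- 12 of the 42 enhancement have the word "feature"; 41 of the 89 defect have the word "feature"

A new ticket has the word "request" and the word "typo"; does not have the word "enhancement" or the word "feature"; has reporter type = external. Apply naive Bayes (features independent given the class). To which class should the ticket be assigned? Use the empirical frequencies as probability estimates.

enhancement

enhancement: (42/131) × (23/42) × (36/42) × (37/42) × (34/42) × (30/42) ≈ 0.0766591
defect: (89/131) × (17/89) × (67/89) × (38/89) × (29/89) × (48/89) ≈ 0.00733019
Highest score → enhancement.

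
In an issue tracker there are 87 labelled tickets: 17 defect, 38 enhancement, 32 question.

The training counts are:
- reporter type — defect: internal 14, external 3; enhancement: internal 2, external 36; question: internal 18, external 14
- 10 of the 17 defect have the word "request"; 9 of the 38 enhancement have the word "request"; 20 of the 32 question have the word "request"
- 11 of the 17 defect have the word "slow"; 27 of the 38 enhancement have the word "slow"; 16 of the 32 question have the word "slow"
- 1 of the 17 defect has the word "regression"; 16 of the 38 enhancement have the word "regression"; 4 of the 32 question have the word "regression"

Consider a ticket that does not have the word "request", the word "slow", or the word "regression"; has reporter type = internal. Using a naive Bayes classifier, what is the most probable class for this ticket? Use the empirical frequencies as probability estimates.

question

defect: (17/87) × (14/17) × (7/17) × (6/17) × (16/17) ≈ 0.0220106
enhancement: (38/87) × (2/38) × (29/38) × (11/38) × (22/38) ≈ 0.00294018
question: (32/87) × (18/32) × (12/32) × (16/32) × (28/32) ≈ 0.033944
Highest score → question.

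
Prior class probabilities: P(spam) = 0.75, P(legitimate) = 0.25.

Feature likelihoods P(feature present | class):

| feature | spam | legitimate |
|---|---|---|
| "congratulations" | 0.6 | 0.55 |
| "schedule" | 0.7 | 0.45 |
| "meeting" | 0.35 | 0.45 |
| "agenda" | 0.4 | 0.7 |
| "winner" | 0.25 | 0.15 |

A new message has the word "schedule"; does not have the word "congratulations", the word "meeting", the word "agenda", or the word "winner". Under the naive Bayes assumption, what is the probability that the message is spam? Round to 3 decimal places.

spam: 0.75 × (1−0.6) × 0.7 × (1−0.35) × (1−0.4) × (1−0.25) = 0.061425
legitimate: 0.25 × (1−0.55) × 0.45 × (1−0.45) × (1−0.7) × (1−0.15) = 0.00710015625
P(spam | x) = 0.061425 / 0.06852515625 ≈ 0.896

0.896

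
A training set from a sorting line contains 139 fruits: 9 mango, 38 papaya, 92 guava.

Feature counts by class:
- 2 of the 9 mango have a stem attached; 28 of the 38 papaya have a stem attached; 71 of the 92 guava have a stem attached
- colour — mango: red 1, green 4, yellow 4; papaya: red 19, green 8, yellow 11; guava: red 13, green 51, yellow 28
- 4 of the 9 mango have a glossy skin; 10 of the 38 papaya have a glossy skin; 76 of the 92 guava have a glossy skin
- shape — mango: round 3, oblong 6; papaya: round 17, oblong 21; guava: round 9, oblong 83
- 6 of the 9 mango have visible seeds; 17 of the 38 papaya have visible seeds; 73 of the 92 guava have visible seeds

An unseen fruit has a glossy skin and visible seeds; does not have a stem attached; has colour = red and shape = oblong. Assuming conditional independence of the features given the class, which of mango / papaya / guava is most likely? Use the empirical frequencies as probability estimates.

mango: (9/139) × (7/9) × (1/9) × (4/9) × (6/9) × (6/9) ≈ 0.00110529
papaya: (38/139) × (10/38) × (19/38) × (10/38) × (21/38) × (17/38) ≈ 0.00234031
guava: (92/139) × (21/92) × (13/92) × (76/92) × (83/92) × (73/92) ≈ 0.0126244
Highest score → guava.

guava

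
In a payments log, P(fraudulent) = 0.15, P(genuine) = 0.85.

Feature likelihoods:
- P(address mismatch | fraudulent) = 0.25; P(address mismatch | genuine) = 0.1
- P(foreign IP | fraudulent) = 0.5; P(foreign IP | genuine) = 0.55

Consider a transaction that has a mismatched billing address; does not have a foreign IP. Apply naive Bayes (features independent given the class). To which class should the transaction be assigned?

fraudulent: 0.15 × 0.25 × (1−0.5) = 0.01875
genuine: 0.85 × 0.1 × (1−0.55) = 0.03825
Highest score → genuine.

genuine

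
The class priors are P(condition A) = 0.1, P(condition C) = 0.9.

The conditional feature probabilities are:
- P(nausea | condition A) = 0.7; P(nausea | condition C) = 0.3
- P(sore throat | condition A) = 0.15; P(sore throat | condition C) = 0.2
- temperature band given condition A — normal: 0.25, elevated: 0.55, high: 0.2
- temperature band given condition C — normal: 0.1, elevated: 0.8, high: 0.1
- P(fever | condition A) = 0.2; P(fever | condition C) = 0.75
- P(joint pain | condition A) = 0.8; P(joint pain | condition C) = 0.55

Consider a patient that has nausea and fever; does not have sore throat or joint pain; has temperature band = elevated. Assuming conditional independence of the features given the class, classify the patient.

condition A: 0.1 × 0.7 × (1−0.15) × 0.55 × 0.2 × (1−0.8) = 0.001309
condition C: 0.9 × 0.3 × (1−0.2) × 0.8 × 0.75 × (1−0.55) = 0.05832
Highest score → condition C.

condition C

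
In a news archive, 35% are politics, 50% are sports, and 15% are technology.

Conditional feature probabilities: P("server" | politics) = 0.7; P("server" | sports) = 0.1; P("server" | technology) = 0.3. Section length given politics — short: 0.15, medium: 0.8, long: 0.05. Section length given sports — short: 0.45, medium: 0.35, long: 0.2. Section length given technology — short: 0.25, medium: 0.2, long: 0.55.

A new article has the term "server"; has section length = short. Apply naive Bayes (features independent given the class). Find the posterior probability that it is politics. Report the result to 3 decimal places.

0.521

politics: 0.35 × 0.7 × 0.15 = 0.03675
sports: 0.5 × 0.1 × 0.45 = 0.0225
technology: 0.15 × 0.3 × 0.25 = 0.01125
P(politics | x) = 0.03675 / 0.0705 ≈ 0.521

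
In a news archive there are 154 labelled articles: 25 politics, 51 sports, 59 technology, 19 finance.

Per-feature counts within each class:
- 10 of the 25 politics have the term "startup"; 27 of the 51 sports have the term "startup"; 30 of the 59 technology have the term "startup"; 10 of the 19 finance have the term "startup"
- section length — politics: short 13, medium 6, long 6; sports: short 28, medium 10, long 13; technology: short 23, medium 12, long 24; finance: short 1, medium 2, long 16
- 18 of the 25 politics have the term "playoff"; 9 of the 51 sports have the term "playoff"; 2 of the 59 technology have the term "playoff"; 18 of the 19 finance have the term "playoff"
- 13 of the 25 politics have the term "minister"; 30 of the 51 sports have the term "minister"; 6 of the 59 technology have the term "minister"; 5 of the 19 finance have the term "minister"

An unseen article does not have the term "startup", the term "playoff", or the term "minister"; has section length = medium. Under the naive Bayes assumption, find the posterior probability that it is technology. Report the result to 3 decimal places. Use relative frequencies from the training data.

0.707

politics: (25/154) × (15/25) × (6/25) × (7/25) × (12/25) ≈ 0.00314182
sports: (51/154) × (24/51) × (10/51) × (42/51) × (21/51) ≈ 0.0103621
technology: (59/154) × (29/59) × (12/59) × (57/59) × (53/59) ≈ 0.0332394
finance: (19/154) × (9/19) × (2/19) × (1/19) × (14/19) ≈ 0.000238572
P(technology | x) = 0.0332394 / 0.046981892 ≈ 0.707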